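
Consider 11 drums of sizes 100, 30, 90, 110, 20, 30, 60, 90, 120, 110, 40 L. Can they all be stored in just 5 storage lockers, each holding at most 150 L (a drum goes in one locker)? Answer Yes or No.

No

Total = 800 L; ⌈800/150⌉ = 6.
At least 6 storage lockers are required, but only 5 are allowed.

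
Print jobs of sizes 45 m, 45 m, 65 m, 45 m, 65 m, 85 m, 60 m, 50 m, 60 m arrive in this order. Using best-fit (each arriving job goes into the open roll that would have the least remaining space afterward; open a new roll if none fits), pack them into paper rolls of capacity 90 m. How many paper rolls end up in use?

8

  45 → roll 1 (new)  [load 45/90]
  45 → roll 1  [load 90/90]
  65 → roll 2 (new)  [load 65/90]
  45 → roll 3 (new)  [load 45/90]
  65 → roll 4 (new)  [load 65/90]
  85 → roll 5 (new)  [load 85/90]
  60 → roll 6 (new)  [load 60/90]
  50 → roll 7 (new)  [load 50/90]
  60 → roll 8 (new)  [load 60/90]
8 paper rolls opened.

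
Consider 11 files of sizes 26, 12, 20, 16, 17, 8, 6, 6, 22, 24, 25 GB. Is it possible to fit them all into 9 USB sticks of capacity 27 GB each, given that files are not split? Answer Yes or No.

Yes

A valid assignment using 8 USB sticks:
  USB stick 1: 26 = 26
  USB stick 2: 25 = 25
  USB stick 3: 24 = 24
  USB stick 4: 22 = 22
  USB stick 5: 20 + 6 = 26
  USB stick 6: 17 + 8 = 25
  USB stick 7: 16 + 6 = 22
  USB stick 8: 12 = 12
That uses only 8 ≤ 9, so 9 USB sticks are enough.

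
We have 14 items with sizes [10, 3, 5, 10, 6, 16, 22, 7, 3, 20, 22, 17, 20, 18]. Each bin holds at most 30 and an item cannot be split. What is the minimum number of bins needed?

7

Total = 22 + 22 + 20 + 20 + 18 + 17 + 16 + 10 + 10 + 7 + 6 + 5 + 3 + 3 = 179.
Lower bound: ⌈179/30⌉ = 6 bins.
Also, 7 items each exceed 15, and no two of those can share a bin, so at least 7 bins are needed.
A packing using 7 bins:
  bin 1: 22 + 7 = 29
  bin 2: 22 + 6 = 28
  bin 3: 20 + 10 = 30
  bin 4: 20 + 10 = 30
  bin 5: 18 + 5 + 3 + 3 = 29
  bin 6: 17 = 17
  bin 7: 16 = 16
This matches the lower bound, so 7 is optimal.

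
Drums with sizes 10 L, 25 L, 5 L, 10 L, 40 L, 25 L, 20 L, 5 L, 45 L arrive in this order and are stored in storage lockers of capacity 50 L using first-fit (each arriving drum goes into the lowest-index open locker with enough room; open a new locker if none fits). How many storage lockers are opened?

  10 → locker 1 (new)  [load 10/50]
  25 → locker 1  [load 35/50]
  5 → locker 1  [load 40/50]
  10 → locker 1  [load 50/50]
  40 → locker 2 (new)  [load 40/50]
  25 → locker 3 (new)  [load 25/50]
  20 → locker 3  [load 45/50]
  5 → locker 2  [load 45/50]
  45 → locker 4 (new)  [load 45/50]
4 storage lockers opened.

4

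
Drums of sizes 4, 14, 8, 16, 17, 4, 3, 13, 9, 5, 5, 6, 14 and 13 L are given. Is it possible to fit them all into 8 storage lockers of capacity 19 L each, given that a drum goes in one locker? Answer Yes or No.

Yes

A valid assignment using 8 storage lockers:
  locker 1: 17 = 17
  locker 2: 16 + 3 = 19
  locker 3: 14 + 5 = 19
  locker 4: 14 + 5 = 19
  locker 5: 13 + 6 = 19
  locker 6: 13 + 4 = 17
  locker 7: 9 + 8 = 17
  locker 8: 4 = 4
Every load is within 19 L, so 8 storage lockers suffice.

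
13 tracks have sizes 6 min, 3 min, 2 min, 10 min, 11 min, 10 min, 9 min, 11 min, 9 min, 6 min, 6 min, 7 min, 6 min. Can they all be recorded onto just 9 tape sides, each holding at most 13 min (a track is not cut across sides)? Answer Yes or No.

A valid assignment using 9 tape sides:
  side 1: 11 + 2 = 13
  side 2: 11 = 11
  side 3: 10 + 3 = 13
  side 4: 10 = 10
  side 5: 9 = 9
  side 6: 9 = 9
  side 7: 7 + 6 = 13
  side 8: 6 + 6 = 12
  side 9: 6 = 6
Every load is within 13 min, so 9 tape sides suffice.

Yes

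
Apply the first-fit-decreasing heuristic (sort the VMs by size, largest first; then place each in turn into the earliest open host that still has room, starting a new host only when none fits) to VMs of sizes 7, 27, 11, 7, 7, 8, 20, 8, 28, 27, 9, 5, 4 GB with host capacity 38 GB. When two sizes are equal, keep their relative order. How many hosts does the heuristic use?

5

Sorted descending: 28, 27, 27, 20, 11, 9, 8, 8, 7, 7, 7, 5, 4.
  28 → host 1 (new)  [load 28/38]
  27 → host 2 (new)  [load 27/38]
  27 → host 3 (new)  [load 27/38]
  20 → host 4 (new)  [load 20/38]
  11 → host 2  [load 38/38]
  9 → host 1  [load 37/38]
  8 → host 3  [load 35/38]
  8 → host 4  [load 28/38]
  7 → host 4  [load 35/38]
  7 → host 5 (new)  [load 7/38]
  7 → host 5  [load 14/38]
  5 → host 5  [load 19/38]
  4 → host 5  [load 23/38]
5 hosts opened.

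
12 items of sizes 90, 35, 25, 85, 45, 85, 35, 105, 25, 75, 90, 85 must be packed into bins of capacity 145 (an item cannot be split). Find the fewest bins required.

Total = 105 + 90 + 90 + 85 + 85 + 85 + 75 + 45 + 35 + 35 + 25 + 25 = 780.
Lower bound: ⌈780/145⌉ = 6 bins.
Also, 7 items each exceed 145/2, and no two of those can share a bin, so at least 7 bins are needed.
A packing using 7 bins:
  bin 1: 105 + 35 = 140
  bin 2: 90 + 45 = 135
  bin 3: 90 + 35 = 125
  bin 4: 85 + 25 + 25 = 135
  bin 5: 85 = 85
  bin 6: 85 = 85
  bin 7: 75 = 75
This matches the lower bound, so 7 is optimal.

7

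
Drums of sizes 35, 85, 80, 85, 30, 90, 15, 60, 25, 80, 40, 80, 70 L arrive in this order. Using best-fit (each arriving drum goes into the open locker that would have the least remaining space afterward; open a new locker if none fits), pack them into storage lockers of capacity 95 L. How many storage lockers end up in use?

  35 → locker 1 (new)  [load 35/95]
  85 → locker 2 (new)  [load 85/95]
  80 → locker 3 (new)  [load 80/95]
  85 → locker 4 (new)  [load 85/95]
  30 → locker 1  [load 65/95]
  90 → locker 5 (new)  [load 90/95]
  15 → locker 3  [load 95/95]
  60 → locker 6 (new)  [load 60/95]
  25 → locker 1  [load 90/95]
  80 → locker 7 (new)  [load 80/95]
  40 → locker 8 (new)  [load 40/95]
  80 → locker 9 (new)  [load 80/95]
  70 → locker 10 (new)  [load 70/95]
10 storage lockers opened.

10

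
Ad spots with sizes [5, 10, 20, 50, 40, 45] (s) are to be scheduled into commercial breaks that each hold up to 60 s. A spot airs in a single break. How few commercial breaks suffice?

3

Total = 50 + 45 + 40 + 20 + 10 + 5 = 170 s.
Lower bound: ⌈170/60⌉ = 3 commercial breaks.
A packing using 3 commercial breaks:
  break 1: 50 + 10 = 60
  break 2: 45 + 5 = 50
  break 3: 40 + 20 = 60
This matches the lower bound, so 3 is optimal.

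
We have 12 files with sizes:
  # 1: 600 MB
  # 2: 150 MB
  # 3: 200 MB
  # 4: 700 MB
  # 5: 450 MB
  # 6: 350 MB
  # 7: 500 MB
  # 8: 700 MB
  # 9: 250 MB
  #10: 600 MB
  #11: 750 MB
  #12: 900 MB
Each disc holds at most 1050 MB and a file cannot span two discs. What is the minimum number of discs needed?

Total = 900 + 750 + 700 + 700 + 600 + 600 + 500 + 450 + 350 + 250 + 200 + 150 = 6150 MB.
Lower bound: ⌈6150/1050⌉ = 6 discs.
A packing using 7 discs:
  disc 1: 900 + 150 = 1050
  disc 2: 750 + 250 = 1000
  disc 3: 700 + 350 = 1050
  disc 4: 700 + 200 = 900
  disc 5: 600 + 450 = 1050
  disc 6: 600 = 600
  disc 7: 500 = 500
No arrangement into 6 discs stays within capacity, so 7 is optimal.

7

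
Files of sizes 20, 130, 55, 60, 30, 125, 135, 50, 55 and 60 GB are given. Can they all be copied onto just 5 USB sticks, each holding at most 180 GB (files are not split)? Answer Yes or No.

A valid assignment using 5 USB sticks:
  USB stick 1: 135 + 30 = 165
  USB stick 2: 130 + 50 = 180
  USB stick 3: 125 + 55 = 180
  USB stick 4: 60 + 60 + 55 = 175
  USB stick 5: 20 = 20
Every load is within 180 GB, so 5 USB sticks suffice.

Yes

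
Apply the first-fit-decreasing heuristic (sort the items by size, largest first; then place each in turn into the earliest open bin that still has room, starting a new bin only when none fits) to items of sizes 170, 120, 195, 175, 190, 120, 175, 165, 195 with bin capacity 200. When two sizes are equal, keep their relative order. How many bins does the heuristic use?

Sorted descending: 195, 195, 190, 175, 175, 170, 165, 120, 120.
  195 → bin 1 (new)  [load 195/200]
  195 → bin 2 (new)  [load 195/200]
  190 → bin 3 (new)  [load 190/200]
  175 → bin 4 (new)  [load 175/200]
  175 → bin 5 (new)  [load 175/200]
  170 → bin 6 (new)  [load 170/200]
  165 → bin 7 (new)  [load 165/200]
  120 → bin 8 (new)  [load 120/200]
  120 → bin 9 (new)  [load 120/200]
9 bins opened.

9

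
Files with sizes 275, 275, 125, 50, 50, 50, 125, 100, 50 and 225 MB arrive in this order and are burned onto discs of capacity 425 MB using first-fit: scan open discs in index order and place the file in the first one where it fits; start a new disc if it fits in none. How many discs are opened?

  275 → disc 1 (new)  [load 275/425]
  275 → disc 2 (new)  [load 275/425]
  125 → disc 1  [load 400/425]
  50 → disc 2  [load 325/425]
  50 → disc 2  [load 375/425]
  50 → disc 2  [load 425/425]
  125 → disc 3 (new)  [load 125/425]
  100 → disc 3  [load 225/425]
  50 → disc 3  [load 275/425]
  225 → disc 4 (new)  [load 225/425]
4 discs opened.

4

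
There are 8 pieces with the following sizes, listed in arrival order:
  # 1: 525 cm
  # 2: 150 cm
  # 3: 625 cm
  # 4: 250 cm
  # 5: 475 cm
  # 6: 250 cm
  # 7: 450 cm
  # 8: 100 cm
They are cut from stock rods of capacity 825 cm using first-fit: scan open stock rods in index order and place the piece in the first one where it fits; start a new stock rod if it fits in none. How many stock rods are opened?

  525 → stock rod 1 (new)  [load 525/825]
  150 → stock rod 1  [load 675/825]
  625 → stock rod 2 (new)  [load 625/825]
  250 → stock rod 3 (new)  [load 250/825]
  475 → stock rod 3  [load 725/825]
  250 → stock rod 4 (new)  [load 250/825]
  450 → stock rod 4  [load 700/825]
  100 → stock rod 1  [load 775/825]
4 stock rods opened.

4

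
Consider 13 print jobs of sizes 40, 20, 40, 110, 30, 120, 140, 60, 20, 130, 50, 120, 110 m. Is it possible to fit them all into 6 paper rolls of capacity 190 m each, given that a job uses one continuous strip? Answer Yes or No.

A valid assignment using 6 paper rolls:
  roll 1: 140 + 50 = 190
  roll 2: 130 + 60 = 190
  roll 3: 120 + 40 + 30 = 190
  roll 4: 120 + 40 + 20 = 180
  roll 5: 110 + 20 = 130
  roll 6: 110 = 110
Every load is within 190 m, so 6 paper rolls suffice.

Yes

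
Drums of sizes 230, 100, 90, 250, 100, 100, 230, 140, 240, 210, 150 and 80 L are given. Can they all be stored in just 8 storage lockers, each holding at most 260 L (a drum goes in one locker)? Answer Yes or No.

Total = 1920 L; ⌈1920/260⌉ = 8.
The bound of 8 does not rule out 8, but exhaustive search shows no assignment into 8 storage lockers of capacity 260 L exists — the minimum is 9.

No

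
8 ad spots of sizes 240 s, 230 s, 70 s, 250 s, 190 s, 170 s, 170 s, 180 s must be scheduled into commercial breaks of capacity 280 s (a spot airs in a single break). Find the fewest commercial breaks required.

Total = 250 + 240 + 230 + 190 + 180 + 170 + 170 + 70 = 1500 s.
Lower bound: ⌈1500/280⌉ = 6 commercial breaks.
Also, 7 ad spots each exceed 140 s, and no two of those can share a break, so at least 7 commercial breaks are needed.
A packing using 7 commercial breaks:
  break 1: 250 = 250
  break 2: 240 = 240
  break 3: 230 = 230
  break 4: 190 + 70 = 260
  break 5: 180 = 180
  break 6: 170 = 170
  break 7: 170 = 170
This matches the lower bound, so 7 is optimal.

7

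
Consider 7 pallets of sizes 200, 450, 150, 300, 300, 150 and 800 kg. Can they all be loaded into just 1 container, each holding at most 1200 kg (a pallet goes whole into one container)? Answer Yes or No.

No

Total = 2350 kg; ⌈2350/1200⌉ = 2.
At least 2 containers are required, but only 1 is allowed.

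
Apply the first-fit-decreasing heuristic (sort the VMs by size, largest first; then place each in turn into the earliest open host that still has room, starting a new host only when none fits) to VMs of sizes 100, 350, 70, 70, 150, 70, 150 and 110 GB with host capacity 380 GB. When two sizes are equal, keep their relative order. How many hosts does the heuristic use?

Sorted descending: 350, 150, 150, 110, 100, 70, 70, 70.
  350 → host 1 (new)  [load 350/380]
  150 → host 2 (new)  [load 150/380]
  150 → host 2  [load 300/380]
  110 → host 3 (new)  [load 110/380]
  100 → host 3  [load 210/380]
  70 → host 2  [load 370/380]
  70 → host 3  [load 280/380]
  70 → host 3  [load 350/380]
3 hosts opened.

3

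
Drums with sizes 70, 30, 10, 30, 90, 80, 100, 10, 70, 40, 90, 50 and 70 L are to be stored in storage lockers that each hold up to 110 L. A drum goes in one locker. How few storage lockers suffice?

Total = 100 + 90 + 90 + 80 + 70 + 70 + 70 + 50 + 40 + 30 + 30 + 10 + 10 = 740 L.
Lower bound: ⌈740/110⌉ = 7 storage lockers.
A packing using 8 storage lockers:
  locker 1: 100 + 10 = 110
  locker 2: 90 + 10 = 100
  locker 3: 90 = 90
  locker 4: 80 + 30 = 110
  locker 5: 70 + 40 = 110
  locker 6: 70 + 30 = 100
  locker 7: 70 = 70
  locker 8: 50 = 50
No arrangement into 7 storage lockers stays within capacity, so 8 is optimal.

8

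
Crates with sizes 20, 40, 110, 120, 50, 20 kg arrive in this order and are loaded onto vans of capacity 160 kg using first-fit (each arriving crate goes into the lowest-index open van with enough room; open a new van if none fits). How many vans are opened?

  20 → van 1 (new)  [load 20/160]
  40 → van 1  [load 60/160]
  110 → van 2 (new)  [load 110/160]
  120 → van 3 (new)  [load 120/160]
  50 → van 1  [load 110/160]
  20 → van 1  [load 130/160]
3 vans opened.

3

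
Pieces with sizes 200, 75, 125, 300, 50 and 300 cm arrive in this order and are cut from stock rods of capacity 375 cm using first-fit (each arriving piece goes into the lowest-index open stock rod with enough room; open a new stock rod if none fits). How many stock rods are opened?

  200 → stock rod 1 (new)  [load 200/375]
  75 → stock rod 1  [load 275/375]
  125 → stock rod 2 (new)  [load 125/375]
  300 → stock rod 3 (new)  [load 300/375]
  50 → stock rod 1  [load 325/375]
  300 → stock rod 4 (new)  [load 300/375]
4 stock rods opened.

4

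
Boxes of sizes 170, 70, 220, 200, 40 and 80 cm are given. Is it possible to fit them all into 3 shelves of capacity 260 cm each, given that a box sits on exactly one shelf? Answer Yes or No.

No

Total = 780 cm; ⌈780/260⌉ = 3.
The bound of 3 does not rule out 3, but exhaustive search shows no assignment into 3 shelves of capacity 260 cm exists — the minimum is 4.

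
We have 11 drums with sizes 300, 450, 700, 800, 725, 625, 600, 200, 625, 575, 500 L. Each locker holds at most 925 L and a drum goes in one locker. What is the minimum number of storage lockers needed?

Total = 800 + 725 + 700 + 625 + 625 + 600 + 575 + 500 + 450 + 300 + 200 = 6100 L.
Lower bound: ⌈6100/925⌉ = 7 storage lockers.
Also, 8 drums each exceed 925/2 L, and no two of those can share a locker, so at least 8 storage lockers are needed.
A packing using 9 storage lockers:
  locker 1: 800 = 800
  locker 2: 725 + 200 = 925
  locker 3: 700 = 700
  locker 4: 625 + 300 = 925
  locker 5: 625 = 625
  locker 6: 600 = 600
  locker 7: 575 = 575
  locker 8: 500 = 500
  locker 9: 450 = 450
No arrangement into 8 storage lockers stays within capacity, so 9 is optimal.

9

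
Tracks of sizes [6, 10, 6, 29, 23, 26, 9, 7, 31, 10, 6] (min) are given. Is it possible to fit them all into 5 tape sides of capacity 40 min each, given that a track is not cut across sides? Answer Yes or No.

Yes

A valid assignment using 5 tape sides:
  side 1: 31 + 9 = 40
  side 2: 29 + 10 = 39
  side 3: 26 + 10 = 36
  side 4: 23 + 7 + 6 = 36
  side 5: 6 + 6 = 12
Every load is within 40 min, so 5 tape sides suffice.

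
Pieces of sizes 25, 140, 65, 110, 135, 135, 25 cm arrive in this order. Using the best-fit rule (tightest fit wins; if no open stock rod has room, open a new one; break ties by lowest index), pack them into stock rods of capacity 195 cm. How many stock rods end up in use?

  25 → stock rod 1 (new)  [load 25/195]
  140 → stock rod 1  [load 165/195]
  65 → stock rod 2 (new)  [load 65/195]
  110 → stock rod 2  [load 175/195]
  135 → stock rod 3 (new)  [load 135/195]
  135 → stock rod 4 (new)  [load 135/195]
  25 → stock rod 1  [load 190/195]
4 stock rods opened.

4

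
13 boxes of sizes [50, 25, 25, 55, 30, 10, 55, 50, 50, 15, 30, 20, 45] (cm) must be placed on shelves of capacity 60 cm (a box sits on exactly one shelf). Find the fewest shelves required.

Total = 55 + 55 + 50 + 50 + 50 + 45 + 30 + 30 + 25 + 25 + 20 + 15 + 10 = 460 cm.
Lower bound: ⌈460/60⌉ = 8 shelves.
A packing using 9 shelves:
  shelf 1: 55 = 55
  shelf 2: 55 = 55
  shelf 3: 50 + 10 = 60
  shelf 4: 50 = 50
  shelf 5: 50 = 50
  shelf 6: 45 + 15 = 60
  shelf 7: 30 + 30 = 60
  shelf 8: 25 + 25 = 50
  shelf 9: 20 = 20
No arrangement into 8 shelves stays within capacity, so 9 is optimal.

9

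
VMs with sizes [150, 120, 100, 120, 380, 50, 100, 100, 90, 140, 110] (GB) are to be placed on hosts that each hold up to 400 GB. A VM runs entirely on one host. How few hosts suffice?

Total = 380 + 150 + 140 + 120 + 120 + 110 + 100 + 100 + 100 + 90 + 50 = 1460 GB.
Lower bound: ⌈1460/400⌉ = 4 hosts.
A packing using 4 hosts:
  host 1: 380 = 380
  host 2: 150 + 140 + 110 = 400
  host 3: 120 + 120 + 100 + 50 = 390
  host 4: 100 + 100 + 90 = 290
This matches the lower bound, so 4 is optimal.

4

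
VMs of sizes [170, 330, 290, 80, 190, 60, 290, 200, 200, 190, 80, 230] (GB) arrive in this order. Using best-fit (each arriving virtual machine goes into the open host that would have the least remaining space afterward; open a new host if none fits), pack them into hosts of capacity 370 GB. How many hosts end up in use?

  170 → host 1 (new)  [load 170/370]
  330 → host 2 (new)  [load 330/370]
  290 → host 3 (new)  [load 290/370]
  80 → host 3  [load 370/370]
  190 → host 1  [load 360/370]
  60 → host 4 (new)  [load 60/370]
  290 → host 4  [load 350/370]
  200 → host 5 (new)  [load 200/370]
  200 → host 6 (new)  [load 200/370]
  190 → host 7 (new)  [load 190/370]
  80 → host 5  [load 280/370]
  230 → host 8 (new)  [load 230/370]
8 hosts opened.

8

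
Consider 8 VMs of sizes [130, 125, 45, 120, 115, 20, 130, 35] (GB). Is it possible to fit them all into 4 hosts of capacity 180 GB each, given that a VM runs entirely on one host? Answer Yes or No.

No

Total = 720 GB; ⌈720/180⌉ = 4.
5 VMs each exceed half the capacity and cannot share a host, forcing at least 5 hosts.
At least 5 hosts are required, but only 4 are allowed.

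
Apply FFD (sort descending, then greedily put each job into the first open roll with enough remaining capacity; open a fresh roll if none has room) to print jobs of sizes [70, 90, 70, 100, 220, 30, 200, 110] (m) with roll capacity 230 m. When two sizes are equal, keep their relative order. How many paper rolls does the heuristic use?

Sorted descending: 220, 200, 110, 100, 90, 70, 70, 30.
  220 → roll 1 (new)  [load 220/230]
  200 → roll 2 (new)  [load 200/230]
  110 → roll 3 (new)  [load 110/230]
  100 → roll 3  [load 210/230]
  90 → roll 4 (new)  [load 90/230]
  70 → roll 4  [load 160/230]
  70 → roll 4  [load 230/230]
  30 → roll 2  [load 230/230]
4 paper rolls opened.

4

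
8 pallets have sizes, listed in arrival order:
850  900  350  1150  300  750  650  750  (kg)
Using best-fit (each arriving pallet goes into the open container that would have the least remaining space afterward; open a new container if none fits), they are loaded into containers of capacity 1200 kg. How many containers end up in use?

6

  850 → container 1 (new)  [load 850/1200]
  900 → container 2 (new)  [load 900/1200]
  350 → container 1  [load 1200/1200]
  1150 → container 3 (new)  [load 1150/1200]
  300 → container 2  [load 1200/1200]
  750 → container 4 (new)  [load 750/1200]
  650 → container 5 (new)  [load 650/1200]
  750 → container 6 (new)  [load 750/1200]
6 containers opened.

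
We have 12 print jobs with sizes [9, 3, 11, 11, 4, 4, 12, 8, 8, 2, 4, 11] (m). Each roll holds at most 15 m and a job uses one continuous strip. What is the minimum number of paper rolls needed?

7

Total = 12 + 11 + 11 + 11 + 9 + 8 + 8 + 4 + 4 + 4 + 3 + 2 = 87 m.
Lower bound: ⌈87/15⌉ = 6 paper rolls.
Also, 7 print jobs each exceed 15/2 m, and no two of those can share a roll, so at least 7 paper rolls are needed.
A packing using 7 paper rolls:
  roll 1: 12 + 3 = 15
  roll 2: 11 + 4 = 15
  roll 3: 11 + 4 = 15
  roll 4: 11 + 4 = 15
  roll 5: 9 + 2 = 11
  roll 6: 8 = 8
  roll 7: 8 = 8
This matches the lower bound, so 7 is optimal.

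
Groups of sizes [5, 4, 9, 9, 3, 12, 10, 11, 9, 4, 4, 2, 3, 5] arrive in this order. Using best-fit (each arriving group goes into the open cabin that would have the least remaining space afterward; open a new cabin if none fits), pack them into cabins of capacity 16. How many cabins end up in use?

  5 → cabin 1 (new)  [load 5/16]
  4 → cabin 1  [load 9/16]
  9 → cabin 2 (new)  [load 9/16]
  9 → cabin 3 (new)  [load 9/16]
  3 → cabin 1  [load 12/16]
  12 → cabin 4 (new)  [load 12/16]
  10 → cabin 5 (new)  [load 10/16]
  11 → cabin 6 (new)  [load 11/16]
  9 → cabin 7 (new)  [load 9/16]
  4 → cabin 1  [load 16/16]
  4 → cabin 4  [load 16/16]
  2 → cabin 6  [load 13/16]
  3 → cabin 6  [load 16/16]
  5 → cabin 5  [load 15/16]
7 cabins opened.

7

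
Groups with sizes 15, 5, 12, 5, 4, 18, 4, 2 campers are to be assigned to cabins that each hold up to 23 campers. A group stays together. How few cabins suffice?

3

Total = 18 + 15 + 12 + 5 + 5 + 4 + 4 + 2 = 65 campers.
Lower bound: ⌈65/23⌉ = 3 cabins.
A packing using 3 cabins:
  cabin 1: 18 + 5 = 23
  cabin 2: 15 + 5 + 2 = 22
  cabin 3: 12 + 4 + 4 = 20
This matches the lower bound, so 3 is optimal.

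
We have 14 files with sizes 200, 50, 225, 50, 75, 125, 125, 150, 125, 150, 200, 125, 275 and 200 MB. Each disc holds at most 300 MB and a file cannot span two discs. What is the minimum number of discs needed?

8

Total = 275 + 225 + 200 + 200 + 200 + 150 + 150 + 125 + 125 + 125 + 125 + 75 + 50 + 50 = 2075 MB.
Lower bound: ⌈2075/300⌉ = 7 discs.
A packing using 8 discs:
  disc 1: 275 = 275
  disc 2: 225 + 75 = 300
  disc 3: 200 + 50 + 50 = 300
  disc 4: 200 = 200
  disc 5: 200 = 200
  disc 6: 150 + 150 = 300
  disc 7: 125 + 125 = 250
  disc 8: 125 + 125 = 250
No arrangement into 7 discs stays within capacity, so 8 is optimal.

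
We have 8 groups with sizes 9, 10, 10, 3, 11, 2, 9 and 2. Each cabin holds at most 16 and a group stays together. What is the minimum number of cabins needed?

Total = 11 + 10 + 10 + 9 + 9 + 3 + 2 + 2 = 56.
Lower bound: ⌈56/16⌉ = 4 cabins.
Also, 5 groups each exceed 8, and no two of those can share a cabin, so at least 5 cabins are needed.
A packing using 5 cabins:
  cabin 1: 11 + 3 + 2 = 16
  cabin 2: 10 + 2 = 12
  cabin 3: 10 = 10
  cabin 4: 9 = 9
  cabin 5: 9 = 9
This matches the lower bound, so 5 is optimal.

5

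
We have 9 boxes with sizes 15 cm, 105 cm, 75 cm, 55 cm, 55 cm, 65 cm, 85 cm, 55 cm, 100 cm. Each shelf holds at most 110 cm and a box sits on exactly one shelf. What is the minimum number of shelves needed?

Total = 105 + 100 + 85 + 75 + 65 + 55 + 55 + 55 + 15 = 610 cm.
Lower bound: ⌈610/110⌉ = 6 shelves.
A packing using 7 shelves:
  shelf 1: 105 = 105
  shelf 2: 100 = 100
  shelf 3: 85 + 15 = 100
  shelf 4: 75 = 75
  shelf 5: 65 = 65
  shelf 6: 55 + 55 = 110
  shelf 7: 55 = 55
No arrangement into 6 shelves stays within capacity, so 7 is optimal.

7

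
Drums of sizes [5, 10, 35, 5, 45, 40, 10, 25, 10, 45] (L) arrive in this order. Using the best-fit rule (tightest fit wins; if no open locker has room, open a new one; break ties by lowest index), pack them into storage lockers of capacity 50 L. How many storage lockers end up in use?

5

  5 → locker 1 (new)  [load 5/50]
  10 → locker 1  [load 15/50]
  35 → locker 1  [load 50/50]
  5 → locker 2 (new)  [load 5/50]
  45 → locker 2  [load 50/50]
  40 → locker 3 (new)  [load 40/50]
  10 → locker 3  [load 50/50]
  25 → locker 4 (new)  [load 25/50]
  10 → locker 4  [load 35/50]
  45 → locker 5 (new)  [load 45/50]
5 storage lockers opened.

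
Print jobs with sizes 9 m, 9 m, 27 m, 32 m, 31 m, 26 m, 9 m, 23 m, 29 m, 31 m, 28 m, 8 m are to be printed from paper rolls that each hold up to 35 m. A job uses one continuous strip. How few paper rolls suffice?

9

Total = 32 + 31 + 31 + 29 + 28 + 27 + 26 + 23 + 9 + 9 + 9 + 8 = 262 m.
Lower bound: ⌈262/35⌉ = 8 paper rolls.
A packing using 9 paper rolls:
  roll 1: 32 = 32
  roll 2: 31 = 31
  roll 3: 31 = 31
  roll 4: 29 = 29
  roll 5: 28 = 28
  roll 6: 27 + 8 = 35
  roll 7: 26 + 9 = 35
  roll 8: 23 + 9 = 32
  roll 9: 9 = 9
No arrangement into 8 paper rolls stays within capacity, so 9 is optimal.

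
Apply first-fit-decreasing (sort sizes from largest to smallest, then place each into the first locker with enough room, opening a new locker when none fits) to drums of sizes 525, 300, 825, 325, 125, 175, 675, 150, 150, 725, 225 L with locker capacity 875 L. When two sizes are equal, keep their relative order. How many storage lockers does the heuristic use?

Sorted descending: 825, 725, 675, 525, 325, 300, 225, 175, 150, 150, 125.
  825 → locker 1 (new)  [load 825/875]
  725 → locker 2 (new)  [load 725/875]
  675 → locker 3 (new)  [load 675/875]
  525 → locker 4 (new)  [load 525/875]
  325 → locker 4  [load 850/875]
  300 → locker 5 (new)  [load 300/875]
  225 → locker 5  [load 525/875]
  175 → locker 3  [load 850/875]
  150 → locker 2  [load 875/875]
  150 → locker 5  [load 675/875]
  125 → locker 5  [load 800/875]
5 storage lockers opened.

5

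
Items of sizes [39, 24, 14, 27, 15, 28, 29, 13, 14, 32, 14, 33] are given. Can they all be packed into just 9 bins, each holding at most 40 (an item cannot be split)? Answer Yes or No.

Yes

A valid assignment using 9 bins:
  bin 1: 39 = 39
  bin 2: 33 = 33
  bin 3: 32 = 32
  bin 4: 29 = 29
  bin 5: 28 = 28
  bin 6: 27 + 13 = 40
  bin 7: 24 + 15 = 39
  bin 8: 14 + 14 = 28
  bin 9: 14 = 14
Every load is within 40, so 9 bins suffice.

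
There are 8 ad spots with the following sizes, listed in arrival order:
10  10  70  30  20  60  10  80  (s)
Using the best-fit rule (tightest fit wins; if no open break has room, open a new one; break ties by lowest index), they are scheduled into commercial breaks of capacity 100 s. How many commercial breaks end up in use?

  10 → break 1 (new)  [load 10/100]
  10 → break 1  [load 20/100]
  70 → break 1  [load 90/100]
  30 → break 2 (new)  [load 30/100]
  20 → break 2  [load 50/100]
  60 → break 3 (new)  [load 60/100]
  10 → break 1  [load 100/100]
  80 → break 4 (new)  [load 80/100]
4 commercial breaks opened.

4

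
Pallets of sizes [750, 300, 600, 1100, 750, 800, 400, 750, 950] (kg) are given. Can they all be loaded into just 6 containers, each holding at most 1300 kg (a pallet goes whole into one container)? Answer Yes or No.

No

Total = 6400 kg; ⌈6400/1300⌉ = 5.
6 pallets each exceed half the capacity and cannot share a container, forcing at least 6 containers.
The bound of 6 does not rule out 6, but exhaustive search shows no assignment into 6 containers of capacity 1300 kg exists — the minimum is 7.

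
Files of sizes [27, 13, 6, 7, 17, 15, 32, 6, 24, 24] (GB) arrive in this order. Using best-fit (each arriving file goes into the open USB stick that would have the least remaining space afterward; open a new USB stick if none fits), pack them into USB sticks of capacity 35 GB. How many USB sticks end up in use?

  27 → USB stick 1 (new)  [load 27/35]
  13 → USB stick 2 (new)  [load 13/35]
  6 → USB stick 1  [load 33/35]
  7 → USB stick 2  [load 20/35]
  17 → USB stick 3 (new)  [load 17/35]
  15 → USB stick 2  [load 35/35]
  32 → USB stick 4 (new)  [load 32/35]
  6 → USB stick 3  [load 23/35]
  24 → USB stick 5 (new)  [load 24/35]
  24 → USB stick 6 (new)  [load 24/35]
6 USB sticks opened.

6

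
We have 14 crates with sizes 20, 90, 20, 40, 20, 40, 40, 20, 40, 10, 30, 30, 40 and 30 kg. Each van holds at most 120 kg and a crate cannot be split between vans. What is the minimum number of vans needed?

Total = 90 + 40 + 40 + 40 + 40 + 40 + 30 + 30 + 30 + 20 + 20 + 20 + 20 + 10 = 470 kg.
Lower bound: ⌈470/120⌉ = 4 vans.
A packing using 4 vans:
  van 1: 90 + 30 = 120
  van 2: 40 + 40 + 40 = 120
  van 3: 40 + 40 + 30 + 10 = 120
  van 4: 30 + 20 + 20 + 20 + 20 = 110
This matches the lower bound, so 4 is optimal.

4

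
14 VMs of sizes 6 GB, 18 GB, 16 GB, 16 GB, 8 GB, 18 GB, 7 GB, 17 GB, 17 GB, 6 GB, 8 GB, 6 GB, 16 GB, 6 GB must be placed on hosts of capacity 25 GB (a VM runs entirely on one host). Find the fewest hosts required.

7

Total = 18 + 18 + 17 + 17 + 16 + 16 + 16 + 8 + 8 + 7 + 6 + 6 + 6 + 6 = 165 GB.
Lower bound: ⌈165/25⌉ = 7 hosts.
A packing using 7 hosts:
  host 1: 18 + 7 = 25
  host 2: 18 + 6 = 24
  host 3: 17 + 8 = 25
  host 4: 17 + 8 = 25
  host 5: 16 + 6 = 22
  host 6: 16 + 6 = 22
  host 7: 16 + 6 = 22
This matches the lower bound, so 7 is optimal.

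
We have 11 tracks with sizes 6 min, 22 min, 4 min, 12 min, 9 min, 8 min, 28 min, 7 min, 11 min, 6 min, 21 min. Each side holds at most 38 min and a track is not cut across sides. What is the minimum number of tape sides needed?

4

Total = 28 + 22 + 21 + 12 + 11 + 9 + 8 + 7 + 6 + 6 + 4 = 134 min.
Lower bound: ⌈134/38⌉ = 4 tape sides.
A packing using 4 tape sides:
  side 1: 28 + 9 = 37
  side 2: 22 + 12 + 4 = 38
  side 3: 21 + 11 + 6 = 38
  side 4: 8 + 7 + 6 = 21
This matches the lower bound, so 4 is optimal.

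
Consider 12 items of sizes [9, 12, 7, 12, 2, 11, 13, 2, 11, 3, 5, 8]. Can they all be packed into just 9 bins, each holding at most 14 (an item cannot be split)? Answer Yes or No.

A valid assignment using 8 bins:
  bin 1: 13 = 13
  bin 2: 12 + 2 = 14
  bin 3: 12 + 2 = 14
  bin 4: 11 + 3 = 14
  bin 5: 11 = 11
  bin 6: 9 + 5 = 14
  bin 7: 8 = 8
  bin 8: 7 = 7
That uses only 8 ≤ 9, so 9 bins are enough.

Yes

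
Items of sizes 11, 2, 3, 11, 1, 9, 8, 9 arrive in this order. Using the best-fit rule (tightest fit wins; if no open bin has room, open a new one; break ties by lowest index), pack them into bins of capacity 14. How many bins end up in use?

  11 → bin 1 (new)  [load 11/14]
  2 → bin 1  [load 13/14]
  3 → bin 2 (new)  [load 3/14]
  11 → bin 2  [load 14/14]
  1 → bin 1  [load 14/14]
  9 → bin 3 (new)  [load 9/14]
  8 → bin 4 (new)  [load 8/14]
  9 → bin 5 (new)  [load 9/14]
5 bins opened.

5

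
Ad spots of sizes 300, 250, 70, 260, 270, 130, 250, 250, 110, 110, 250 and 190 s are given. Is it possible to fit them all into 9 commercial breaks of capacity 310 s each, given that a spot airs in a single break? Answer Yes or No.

Yes

A valid assignment using 9 commercial breaks:
  break 1: 300 = 300
  break 2: 270 = 270
  break 3: 260 = 260
  break 4: 250 = 250
  break 5: 250 = 250
  break 6: 250 = 250
  break 7: 250 = 250
  break 8: 190 + 110 = 300
  break 9: 130 + 110 + 70 = 310
Every load is within 310 s, so 9 commercial breaks suffice.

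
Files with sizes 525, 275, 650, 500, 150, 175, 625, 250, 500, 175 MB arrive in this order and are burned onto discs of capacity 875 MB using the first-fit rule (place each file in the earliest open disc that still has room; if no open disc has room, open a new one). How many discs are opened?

5

  525 → disc 1 (new)  [load 525/875]
  275 → disc 1  [load 800/875]
  650 → disc 2 (new)  [load 650/875]
  500 → disc 3 (new)  [load 500/875]
  150 → disc 2  [load 800/875]
  175 → disc 3  [load 675/875]
  625 → disc 4 (new)  [load 625/875]
  250 → disc 4  [load 875/875]
  500 → disc 5 (new)  [load 500/875]
  175 → disc 3  [load 850/875]
5 discs opened.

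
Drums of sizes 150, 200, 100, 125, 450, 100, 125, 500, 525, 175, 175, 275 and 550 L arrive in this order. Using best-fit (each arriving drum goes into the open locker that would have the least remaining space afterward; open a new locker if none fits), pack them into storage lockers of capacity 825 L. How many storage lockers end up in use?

5

  150 → locker 1 (new)  [load 150/825]
  200 → locker 1  [load 350/825]
  100 → locker 1  [load 450/825]
  125 → locker 1  [load 575/825]
  450 → locker 2 (new)  [load 450/825]
  100 → locker 1  [load 675/825]
  125 → locker 1  [load 800/825]
  500 → locker 3 (new)  [load 500/825]
  525 → locker 4 (new)  [load 525/825]
  175 → locker 4  [load 700/825]
  175 → locker 3  [load 675/825]
  275 → locker 2  [load 725/825]
  550 → locker 5 (new)  [load 550/825]
5 storage lockers opened.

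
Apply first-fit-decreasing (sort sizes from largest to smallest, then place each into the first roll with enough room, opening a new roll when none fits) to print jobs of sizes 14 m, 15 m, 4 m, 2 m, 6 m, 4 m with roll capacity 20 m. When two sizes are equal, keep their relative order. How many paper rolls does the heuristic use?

3

Sorted descending: 15, 14, 6, 4, 4, 2.
  15 → roll 1 (new)  [load 15/20]
  14 → roll 2 (new)  [load 14/20]
  6 → roll 2  [load 20/20]
  4 → roll 1  [load 19/20]
  4 → roll 3 (new)  [load 4/20]
  2 → roll 3  [load 6/20]
3 paper rolls opened.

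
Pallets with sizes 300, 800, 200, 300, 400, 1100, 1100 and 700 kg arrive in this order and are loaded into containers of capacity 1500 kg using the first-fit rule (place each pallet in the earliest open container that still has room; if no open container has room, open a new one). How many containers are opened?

4

  300 → container 1 (new)  [load 300/1500]
  800 → container 1  [load 1100/1500]
  200 → container 1  [load 1300/1500]
  300 → container 2 (new)  [load 300/1500]
  400 → container 2  [load 700/1500]
  1100 → container 3 (new)  [load 1100/1500]
  1100 → container 4 (new)  [load 1100/1500]
  700 → container 2  [load 1400/1500]
4 containers opened.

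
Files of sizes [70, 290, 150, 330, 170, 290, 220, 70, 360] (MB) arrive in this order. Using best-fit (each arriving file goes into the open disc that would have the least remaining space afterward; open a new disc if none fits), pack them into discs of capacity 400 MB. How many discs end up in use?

6

  70 → disc 1 (new)  [load 70/400]
  290 → disc 1  [load 360/400]
  150 → disc 2 (new)  [load 150/400]
  330 → disc 3 (new)  [load 330/400]
  170 → disc 2  [load 320/400]
  290 → disc 4 (new)  [load 290/400]
  220 → disc 5 (new)  [load 220/400]
  70 → disc 3  [load 400/400]
  360 → disc 6 (new)  [load 360/400]
6 discs opened.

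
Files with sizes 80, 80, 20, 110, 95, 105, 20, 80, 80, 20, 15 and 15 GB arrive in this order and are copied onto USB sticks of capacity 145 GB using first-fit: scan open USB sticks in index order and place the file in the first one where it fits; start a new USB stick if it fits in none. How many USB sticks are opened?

7

  80 → USB stick 1 (new)  [load 80/145]
  80 → USB stick 2 (new)  [load 80/145]
  20 → USB stick 1  [load 100/145]
  110 → USB stick 3 (new)  [load 110/145]
  95 → USB stick 4 (new)  [load 95/145]
  105 → USB stick 5 (new)  [load 105/145]
  20 → USB stick 1  [load 120/145]
  80 → USB stick 6 (new)  [load 80/145]
  80 → USB stick 7 (new)  [load 80/145]
  20 → USB stick 1  [load 140/145]
  15 → USB stick 2  [load 95/145]
  15 → USB stick 2  [load 110/145]
7 USB sticks opened.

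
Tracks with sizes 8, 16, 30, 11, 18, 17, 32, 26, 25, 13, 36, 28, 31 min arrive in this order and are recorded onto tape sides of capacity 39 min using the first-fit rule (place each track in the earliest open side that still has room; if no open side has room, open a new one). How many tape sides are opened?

  8 → side 1 (new)  [load 8/39]
  16 → side 1  [load 24/39]
  30 → side 2 (new)  [load 30/39]
  11 → side 1  [load 35/39]
  18 → side 3 (new)  [load 18/39]
  17 → side 3  [load 35/39]
  32 → side 4 (new)  [load 32/39]
  26 → side 5 (new)  [load 26/39]
  25 → side 6 (new)  [load 25/39]
  13 → side 5  [load 39/39]
  36 → side 7 (new)  [load 36/39]
  28 → side 8 (new)  [load 28/39]
  31 → side 9 (new)  [load 31/39]
9 tape sides opened.

9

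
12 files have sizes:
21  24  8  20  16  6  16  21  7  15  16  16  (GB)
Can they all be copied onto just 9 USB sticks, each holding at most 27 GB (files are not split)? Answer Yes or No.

Yes

A valid assignment using 9 USB sticks:
  USB stick 1: 24 = 24
  USB stick 2: 21 + 6 = 27
  USB stick 3: 21 = 21
  USB stick 4: 20 + 7 = 27
  USB stick 5: 16 + 8 = 24
  USB stick 6: 16 = 16
  USB stick 7: 16 = 16
  USB stick 8: 16 = 16
  USB stick 9: 15 = 15
Every load is within 27 GB, so 9 USB sticks suffice.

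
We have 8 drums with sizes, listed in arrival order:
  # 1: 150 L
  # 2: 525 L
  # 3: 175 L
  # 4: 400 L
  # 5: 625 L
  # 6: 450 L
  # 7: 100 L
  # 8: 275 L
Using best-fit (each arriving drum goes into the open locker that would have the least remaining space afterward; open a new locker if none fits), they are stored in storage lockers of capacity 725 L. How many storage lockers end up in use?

4

  150 → locker 1 (new)  [load 150/725]
  525 → locker 1  [load 675/725]
  175 → locker 2 (new)  [load 175/725]
  400 → locker 2  [load 575/725]
  625 → locker 3 (new)  [load 625/725]
  450 → locker 4 (new)  [load 450/725]
  100 → locker 3  [load 725/725]
  275 → locker 4  [load 725/725]
4 storage lockers opened.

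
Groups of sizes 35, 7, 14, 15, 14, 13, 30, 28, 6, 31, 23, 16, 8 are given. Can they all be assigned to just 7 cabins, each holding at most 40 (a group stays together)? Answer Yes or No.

A valid assignment using 7 cabins:
  cabin 1: 35 = 35
  cabin 2: 31 + 8 = 39
  cabin 3: 30 + 7 = 37
  cabin 4: 28 + 6 = 34
  cabin 5: 23 + 16 = 39
  cabin 6: 15 + 14 = 29
  cabin 7: 14 + 13 = 27
Every load is within 40, so 7 cabins suffice.

Yes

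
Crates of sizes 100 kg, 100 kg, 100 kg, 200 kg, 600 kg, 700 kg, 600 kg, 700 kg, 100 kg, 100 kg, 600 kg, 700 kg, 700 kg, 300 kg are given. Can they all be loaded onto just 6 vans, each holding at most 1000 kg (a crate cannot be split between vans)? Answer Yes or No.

No

Total = 5600 kg; ⌈5600/1000⌉ = 6.
7 crates each exceed half the capacity and cannot share a van, forcing at least 7 vans.
At least 7 vans are required, but only 6 are allowed.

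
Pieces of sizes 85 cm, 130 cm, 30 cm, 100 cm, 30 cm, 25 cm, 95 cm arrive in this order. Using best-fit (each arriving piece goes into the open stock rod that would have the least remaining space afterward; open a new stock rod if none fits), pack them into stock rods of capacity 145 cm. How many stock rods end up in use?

4

  85 → stock rod 1 (new)  [load 85/145]
  130 → stock rod 2 (new)  [load 130/145]
  30 → stock rod 1  [load 115/145]
  100 → stock rod 3 (new)  [load 100/145]
  30 → stock rod 1  [load 145/145]
  25 → stock rod 3  [load 125/145]
  95 → stock rod 4 (new)  [load 95/145]
4 stock rods opened.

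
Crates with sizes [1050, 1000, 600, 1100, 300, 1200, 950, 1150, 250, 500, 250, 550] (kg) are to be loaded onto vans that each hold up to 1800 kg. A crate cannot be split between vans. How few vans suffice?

6

Total = 1200 + 1150 + 1100 + 1050 + 1000 + 950 + 600 + 550 + 500 + 300 + 250 + 250 = 8900 kg.
Lower bound: ⌈8900/1800⌉ = 5 vans.
Also, 6 crates each exceed 900 kg, and no two of those can share a van, so at least 6 vans are needed.
A packing using 6 vans:
  van 1: 1200 + 600 = 1800
  van 2: 1150 + 550 = 1700
  van 3: 1100 + 500 = 1600
  van 4: 1050 + 300 + 250 = 1600
  van 5: 1000 + 250 = 1250
  van 6: 950 = 950
This matches the lower bound, so 6 is optimal.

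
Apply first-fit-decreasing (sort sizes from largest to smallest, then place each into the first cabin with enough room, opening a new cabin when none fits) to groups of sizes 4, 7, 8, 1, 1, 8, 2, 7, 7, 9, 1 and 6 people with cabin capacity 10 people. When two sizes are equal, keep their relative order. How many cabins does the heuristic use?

7

Sorted descending: 9, 8, 8, 7, 7, 7, 6, 4, 2, 1, 1, 1.
  9 → cabin 1 (new)  [load 9/10]
  8 → cabin 2 (new)  [load 8/10]
  8 → cabin 3 (new)  [load 8/10]
  7 → cabin 4 (new)  [load 7/10]
  7 → cabin 5 (new)  [load 7/10]
  7 → cabin 6 (new)  [load 7/10]
  6 → cabin 7 (new)  [load 6/10]
  4 → cabin 7  [load 10/10]
  2 → cabin 2  [load 10/10]
  1 → cabin 1  [load 10/10]
  1 → cabin 3  [load 9/10]
  1 → cabin 3  [load 10/10]
7 cabins opened.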